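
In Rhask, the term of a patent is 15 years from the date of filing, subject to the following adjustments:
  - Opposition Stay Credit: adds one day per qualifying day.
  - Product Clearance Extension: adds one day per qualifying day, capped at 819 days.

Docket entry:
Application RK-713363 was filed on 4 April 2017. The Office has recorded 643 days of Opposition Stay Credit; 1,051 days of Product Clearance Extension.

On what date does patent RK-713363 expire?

Base term: filing date + 15 years → 4 April 2032.
Opposition Stay Credit: +643 days → 7 January 2034.
Product Clearance Extension: 1051 days claimed exceeds the 819-day cap, so +819 days → 5 April 2036.

April 5, 2036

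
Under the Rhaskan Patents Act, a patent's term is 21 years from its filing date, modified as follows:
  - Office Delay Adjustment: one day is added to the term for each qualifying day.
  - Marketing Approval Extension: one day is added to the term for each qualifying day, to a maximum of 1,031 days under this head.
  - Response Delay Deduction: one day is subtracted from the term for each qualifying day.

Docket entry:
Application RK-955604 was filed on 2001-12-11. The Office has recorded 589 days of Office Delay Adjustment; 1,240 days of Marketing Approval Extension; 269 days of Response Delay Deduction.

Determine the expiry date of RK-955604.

August 23, 2026

Base term: filing date + 21 years → 11 December 2022.
Office Delay Adjustment: +589 days → 22 July 2024.
Marketing Approval Extension: 1240 days claimed exceeds the 1031-day cap, so +1031 days → 19 May 2027.
Response Delay Deduction: −269 days → 23 August 2026.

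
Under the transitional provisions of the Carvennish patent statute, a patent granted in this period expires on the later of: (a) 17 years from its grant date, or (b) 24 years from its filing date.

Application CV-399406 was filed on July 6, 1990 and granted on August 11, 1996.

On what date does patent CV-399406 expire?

(a) grant + 17 years → 11 August 2013.
(b) filing + 24 years → 6 July 2014.
Later of the two: 6 July 2014.

2014-07-06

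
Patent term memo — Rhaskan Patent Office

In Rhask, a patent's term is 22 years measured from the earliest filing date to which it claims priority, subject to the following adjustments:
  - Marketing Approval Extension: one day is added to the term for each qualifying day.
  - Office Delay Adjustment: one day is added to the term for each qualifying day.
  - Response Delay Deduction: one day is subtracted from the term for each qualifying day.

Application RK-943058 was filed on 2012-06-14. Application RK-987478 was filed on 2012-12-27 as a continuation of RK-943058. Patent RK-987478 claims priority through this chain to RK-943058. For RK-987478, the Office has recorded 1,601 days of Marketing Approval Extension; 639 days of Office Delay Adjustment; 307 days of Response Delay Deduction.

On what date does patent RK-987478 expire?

September 29, 2039

Earliest priority filing: 14 June 2012.
Base term: 14 June 2012 + 22 years → 14 June 2034.
Marketing Approval Extension: +1601 days → 1 November 2038.
Office Delay Adjustment: +639 days → 1 August 2040.
Response Delay Deduction: −307 days → 29 September 2039.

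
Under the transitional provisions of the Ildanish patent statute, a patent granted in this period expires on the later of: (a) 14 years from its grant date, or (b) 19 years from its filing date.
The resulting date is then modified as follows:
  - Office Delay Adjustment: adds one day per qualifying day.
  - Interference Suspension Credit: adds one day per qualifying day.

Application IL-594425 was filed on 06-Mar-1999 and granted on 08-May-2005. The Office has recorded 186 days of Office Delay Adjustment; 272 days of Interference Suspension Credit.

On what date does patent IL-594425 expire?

(a) grant + 14 years → 8 May 2019.
(b) filing + 19 years → 6 March 2018.
Later of the two: 8 May 2019.
Office Delay Adjustment: +186 days → 10 November 2019.
Interference Suspension Credit: +272 days → 8 August 2020.

2020-08-08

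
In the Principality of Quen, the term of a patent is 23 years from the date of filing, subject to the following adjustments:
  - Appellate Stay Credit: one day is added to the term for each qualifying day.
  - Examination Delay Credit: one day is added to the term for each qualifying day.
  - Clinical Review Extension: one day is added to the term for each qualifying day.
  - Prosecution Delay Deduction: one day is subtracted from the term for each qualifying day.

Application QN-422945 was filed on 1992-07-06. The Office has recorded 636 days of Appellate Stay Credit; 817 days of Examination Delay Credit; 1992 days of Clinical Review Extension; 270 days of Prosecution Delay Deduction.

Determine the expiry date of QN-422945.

March 15, 2024

Base term: filing date + 23 years → 6 July 2015.
Appellate Stay Credit: +636 days → 2 April 2017.
Examination Delay Credit: +817 days → 28 June 2019.
Clinical Review Extension: +1992 days → 10 December 2024.
Prosecution Delay Deduction: −270 days → 15 March 2024.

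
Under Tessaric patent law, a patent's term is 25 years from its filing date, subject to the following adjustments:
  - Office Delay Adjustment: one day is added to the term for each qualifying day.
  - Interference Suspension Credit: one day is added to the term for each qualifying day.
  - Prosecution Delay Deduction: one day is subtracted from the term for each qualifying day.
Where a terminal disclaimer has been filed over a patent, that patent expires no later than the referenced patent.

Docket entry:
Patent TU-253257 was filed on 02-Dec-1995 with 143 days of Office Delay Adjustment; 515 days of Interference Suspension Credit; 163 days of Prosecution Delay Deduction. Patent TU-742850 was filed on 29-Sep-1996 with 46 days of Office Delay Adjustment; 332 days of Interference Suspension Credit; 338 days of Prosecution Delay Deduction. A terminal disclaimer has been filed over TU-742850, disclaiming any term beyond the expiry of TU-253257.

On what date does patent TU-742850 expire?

Natural term of TU-742850:
  Base: filing + 25 years → 29 September 2021.
  Office Delay Adjustment: +46 days → 14 November 2021.
  Interference Suspension Credit: +332 days → 12 October 2022.
  Prosecution Delay Deduction: −338 days → 8 November 2021.
Expiry of referenced patent TU-253257:
  Base: filing + 25 years → 2 December 2020.
  Office Delay Adjustment: +143 days → 24 April 2021.
  Interference Suspension Credit: +515 days → 21 September 2022.
  Prosecution Delay Deduction: −163 days → 11 April 2022.
Terminal disclaimer: TU-742850 expires on the earlier of 8 November 2021 and 11 April 2022.

November 8, 2021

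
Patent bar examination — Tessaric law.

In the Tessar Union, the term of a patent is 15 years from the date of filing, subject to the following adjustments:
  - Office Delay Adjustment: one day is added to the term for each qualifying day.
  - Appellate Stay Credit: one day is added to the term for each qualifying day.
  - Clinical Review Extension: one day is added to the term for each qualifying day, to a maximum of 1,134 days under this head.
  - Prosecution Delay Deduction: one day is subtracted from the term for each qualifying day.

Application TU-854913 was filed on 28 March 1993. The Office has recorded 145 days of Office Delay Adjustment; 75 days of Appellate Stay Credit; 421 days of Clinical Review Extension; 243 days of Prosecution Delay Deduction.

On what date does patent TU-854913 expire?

Base term: filing date + 15 years → 28 March 2008.
Office Delay Adjustment: +145 days → 20 August 2008.
Appellate Stay Credit: +75 days → 3 November 2008.
Clinical Review Extension: 421 days (within the 1134-day cap) → +421 days → 29 December 2009.
Prosecution Delay Deduction: −243 days → 30 April 2009.

2009-04-30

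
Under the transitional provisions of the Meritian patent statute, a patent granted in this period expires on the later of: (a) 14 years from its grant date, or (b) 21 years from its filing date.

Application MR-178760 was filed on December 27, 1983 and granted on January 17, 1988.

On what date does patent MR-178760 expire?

(a) grant + 14 years → 17 January 2002.
(b) filing + 21 years → 27 December 2004.
Later of the two: 27 December 2004.

December 27, 2004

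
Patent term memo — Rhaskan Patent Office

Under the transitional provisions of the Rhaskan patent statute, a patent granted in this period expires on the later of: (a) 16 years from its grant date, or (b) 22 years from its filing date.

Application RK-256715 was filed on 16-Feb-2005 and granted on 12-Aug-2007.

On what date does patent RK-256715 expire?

February 16, 2027

(a) grant + 16 years → 12 August 2023.
(b) filing + 22 years → 16 February 2027.
Later of the two: 16 February 2027.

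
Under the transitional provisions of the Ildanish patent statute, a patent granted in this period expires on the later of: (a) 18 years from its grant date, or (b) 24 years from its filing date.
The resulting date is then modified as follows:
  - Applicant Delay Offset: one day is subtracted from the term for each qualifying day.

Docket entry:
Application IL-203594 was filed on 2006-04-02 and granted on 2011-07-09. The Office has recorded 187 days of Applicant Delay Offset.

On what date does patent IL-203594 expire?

September 27, 2029

(a) grant + 18 years → 9 July 2029.
(b) filing + 24 years → 2 April 2030.
Later of the two: 2 April 2030.
Applicant Delay Offset: −187 days → 27 September 2029.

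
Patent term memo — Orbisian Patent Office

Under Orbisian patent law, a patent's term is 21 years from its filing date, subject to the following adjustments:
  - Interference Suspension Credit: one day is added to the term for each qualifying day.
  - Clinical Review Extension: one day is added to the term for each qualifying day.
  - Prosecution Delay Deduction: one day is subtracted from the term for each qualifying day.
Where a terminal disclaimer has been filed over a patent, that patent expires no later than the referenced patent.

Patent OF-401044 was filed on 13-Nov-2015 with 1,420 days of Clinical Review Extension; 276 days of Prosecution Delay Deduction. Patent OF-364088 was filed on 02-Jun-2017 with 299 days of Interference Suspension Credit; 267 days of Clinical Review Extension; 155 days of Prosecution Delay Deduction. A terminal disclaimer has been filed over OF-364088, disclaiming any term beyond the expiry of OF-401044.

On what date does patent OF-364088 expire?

Natural term of OF-364088:
  Base: filing + 21 years → 2 June 2038.
  Interference Suspension Credit: +299 days → 28 March 2039.
  Clinical Review Extension: +267 days → 20 December 2039.
  Prosecution Delay Deduction: −155 days → 18 July 2039.
Expiry of referenced patent OF-401044:
  Base: filing + 21 years → 13 November 2036.
  Clinical Review Extension: +1420 days → 3 October 2040.
  Prosecution Delay Deduction: −276 days → 1 January 2040.
Terminal disclaimer: OF-364088 expires on the earlier of 18 July 2039 and 1 January 2040.

July 18, 2039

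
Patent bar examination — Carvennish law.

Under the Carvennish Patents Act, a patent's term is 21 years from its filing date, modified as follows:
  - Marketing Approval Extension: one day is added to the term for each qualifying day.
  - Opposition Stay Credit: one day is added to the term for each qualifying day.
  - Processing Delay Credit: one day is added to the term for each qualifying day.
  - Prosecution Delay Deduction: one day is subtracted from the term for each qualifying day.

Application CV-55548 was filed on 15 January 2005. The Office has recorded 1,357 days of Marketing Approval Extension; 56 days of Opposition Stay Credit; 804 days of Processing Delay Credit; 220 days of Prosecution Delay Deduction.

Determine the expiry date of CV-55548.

July 5, 2031

Base term: filing date + 21 years → 15 January 2026.
Marketing Approval Extension: +1357 days → 3 October 2029.
Opposition Stay Credit: +56 days → 28 November 2029.
Processing Delay Credit: +804 days → 10 February 2032.
Prosecution Delay Deduction: −220 days → 5 July 2031.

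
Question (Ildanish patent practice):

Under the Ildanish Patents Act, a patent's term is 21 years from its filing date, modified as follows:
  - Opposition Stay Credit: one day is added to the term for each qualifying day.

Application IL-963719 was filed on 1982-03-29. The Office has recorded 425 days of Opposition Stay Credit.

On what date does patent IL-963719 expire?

2004-05-27

Base term: filing date + 21 years → 29 March 2003.
Opposition Stay Credit: +425 days → 27 May 2004.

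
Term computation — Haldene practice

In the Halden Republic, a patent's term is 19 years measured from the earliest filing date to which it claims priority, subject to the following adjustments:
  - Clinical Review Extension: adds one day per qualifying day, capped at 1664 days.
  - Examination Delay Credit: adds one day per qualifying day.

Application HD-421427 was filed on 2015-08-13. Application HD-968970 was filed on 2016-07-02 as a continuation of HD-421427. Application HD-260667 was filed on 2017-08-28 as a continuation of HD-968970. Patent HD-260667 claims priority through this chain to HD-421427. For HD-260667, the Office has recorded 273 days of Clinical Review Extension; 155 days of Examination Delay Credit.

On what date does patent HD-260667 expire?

October 15, 2035

Earliest priority filing: 13 August 2015.
Base term: 13 August 2015 + 19 years → 13 August 2034.
Clinical Review Extension: 273 days (within the 1664-day cap) → +273 days → 13 May 2035.
Examination Delay Credit: +155 days → 15 October 2035.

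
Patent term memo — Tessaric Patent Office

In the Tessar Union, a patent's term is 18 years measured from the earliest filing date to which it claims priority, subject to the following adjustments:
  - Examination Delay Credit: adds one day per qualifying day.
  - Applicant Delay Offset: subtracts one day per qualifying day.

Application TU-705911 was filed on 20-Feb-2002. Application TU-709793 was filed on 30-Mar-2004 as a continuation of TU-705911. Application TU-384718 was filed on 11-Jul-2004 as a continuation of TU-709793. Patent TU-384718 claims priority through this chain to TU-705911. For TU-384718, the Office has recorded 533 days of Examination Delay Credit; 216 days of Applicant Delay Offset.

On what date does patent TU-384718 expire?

Earliest priority filing: 20 February 2002.
Base term: 20 February 2002 + 18 years → 20 February 2020.
Examination Delay Credit: +533 days → 6 August 2021.
Applicant Delay Offset: −216 days → 2 January 2021.

January 2, 2021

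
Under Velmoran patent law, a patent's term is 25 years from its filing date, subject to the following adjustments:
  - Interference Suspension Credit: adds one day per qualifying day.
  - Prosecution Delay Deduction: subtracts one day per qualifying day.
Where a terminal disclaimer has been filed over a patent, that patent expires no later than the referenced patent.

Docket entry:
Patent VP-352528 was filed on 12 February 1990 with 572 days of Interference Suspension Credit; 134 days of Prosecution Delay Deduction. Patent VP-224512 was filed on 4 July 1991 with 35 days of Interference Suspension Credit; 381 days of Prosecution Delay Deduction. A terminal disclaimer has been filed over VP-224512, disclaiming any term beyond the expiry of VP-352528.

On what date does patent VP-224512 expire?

July 24, 2015

Natural term of VP-224512:
  Base: filing + 25 years → 4 July 2016.
  Interference Suspension Credit: +35 days → 8 August 2016.
  Prosecution Delay Deduction: −381 days → 24 July 2015.
Expiry of referenced patent VP-352528:
  Base: filing + 25 years → 12 February 2015.
  Interference Suspension Credit: +572 days → 6 September 2016.
  Prosecution Delay Deduction: −134 days → 25 April 2016.
Terminal disclaimer: VP-224512 expires on the earlier of 24 July 2015 and 25 April 2016.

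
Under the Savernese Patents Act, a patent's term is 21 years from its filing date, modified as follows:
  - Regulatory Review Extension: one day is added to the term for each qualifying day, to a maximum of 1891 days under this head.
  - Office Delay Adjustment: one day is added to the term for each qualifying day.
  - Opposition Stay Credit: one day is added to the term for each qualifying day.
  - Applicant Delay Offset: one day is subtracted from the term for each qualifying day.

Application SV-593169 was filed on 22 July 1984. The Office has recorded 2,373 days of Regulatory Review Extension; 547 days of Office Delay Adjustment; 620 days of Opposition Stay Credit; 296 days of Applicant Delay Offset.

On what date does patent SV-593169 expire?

2013-02-12

Base term: filing date + 21 years → 22 July 2005.
Regulatory Review Extension: 2373 days claimed exceeds the 1891-day cap, so +1891 days → 25 September 2010.
Office Delay Adjustment: +547 days → 25 March 2012.
Opposition Stay Credit: +620 days → 5 December 2013.
Applicant Delay Offset: −296 days → 12 February 2013.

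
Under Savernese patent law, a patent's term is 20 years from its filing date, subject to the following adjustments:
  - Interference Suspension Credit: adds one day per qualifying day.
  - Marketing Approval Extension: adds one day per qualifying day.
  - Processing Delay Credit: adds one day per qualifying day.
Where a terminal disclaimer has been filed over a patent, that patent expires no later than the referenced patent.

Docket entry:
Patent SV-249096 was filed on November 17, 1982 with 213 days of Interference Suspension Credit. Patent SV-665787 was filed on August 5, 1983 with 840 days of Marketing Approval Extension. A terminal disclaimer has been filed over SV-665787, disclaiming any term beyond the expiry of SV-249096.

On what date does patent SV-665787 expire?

Natural term of SV-665787:
  Base: filing + 20 years → 5 August 2003.
  Marketing Approval Extension: +840 days → 22 November 2005.
Expiry of referenced patent SV-249096:
  Base: filing + 20 years → 17 November 2002.
  Interference Suspension Credit: +213 days → 18 June 2003.
Terminal disclaimer: SV-665787 expires on the earlier of 22 November 2005 and 18 June 2003.

June 18, 2003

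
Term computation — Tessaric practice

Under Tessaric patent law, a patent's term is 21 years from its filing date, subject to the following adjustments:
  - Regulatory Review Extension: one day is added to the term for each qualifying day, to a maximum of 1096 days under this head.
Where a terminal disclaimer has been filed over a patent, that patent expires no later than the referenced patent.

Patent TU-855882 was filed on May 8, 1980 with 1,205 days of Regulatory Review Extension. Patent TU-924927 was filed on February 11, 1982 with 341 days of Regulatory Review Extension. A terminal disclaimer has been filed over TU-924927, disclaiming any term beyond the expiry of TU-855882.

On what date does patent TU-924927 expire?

Natural term of TU-924927:
  Base: filing + 21 years → 11 February 2003.
  Regulatory Review Extension: 341 days (within the 1096-day cap) → +341 days → 18 January 2004.
Expiry of referenced patent TU-855882:
  Base: filing + 21 years → 8 May 2001.
  Regulatory Review Extension: 1205 days claimed exceeds the 1096-day cap, so +1096 days → 8 May 2004.
Terminal disclaimer: TU-924927 expires on the earlier of 18 January 2004 and 8 May 2004.

2004-01-18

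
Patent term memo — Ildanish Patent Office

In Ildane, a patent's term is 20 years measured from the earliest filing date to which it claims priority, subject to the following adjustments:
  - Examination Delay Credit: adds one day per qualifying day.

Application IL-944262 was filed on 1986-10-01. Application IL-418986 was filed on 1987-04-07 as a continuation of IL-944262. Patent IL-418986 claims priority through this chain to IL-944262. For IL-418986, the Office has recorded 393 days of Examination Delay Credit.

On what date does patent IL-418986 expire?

October 29, 2007

Earliest priority filing: 1 October 1986.
Base term: 1 October 1986 + 20 years → 1 October 2006.
Examination Delay Credit: +393 days → 29 October 2007.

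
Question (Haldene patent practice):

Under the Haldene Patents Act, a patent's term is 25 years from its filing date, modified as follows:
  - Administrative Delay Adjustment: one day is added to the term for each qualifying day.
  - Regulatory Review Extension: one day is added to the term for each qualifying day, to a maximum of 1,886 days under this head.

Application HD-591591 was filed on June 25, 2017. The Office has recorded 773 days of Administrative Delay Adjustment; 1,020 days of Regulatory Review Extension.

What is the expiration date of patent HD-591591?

Base term: filing date + 25 years → 25 June 2042.
Administrative Delay Adjustment: +773 days → 6 August 2044.
Regulatory Review Extension: 1020 days (within the 1886-day cap) → +1020 days → 23 May 2047.

2047-05-23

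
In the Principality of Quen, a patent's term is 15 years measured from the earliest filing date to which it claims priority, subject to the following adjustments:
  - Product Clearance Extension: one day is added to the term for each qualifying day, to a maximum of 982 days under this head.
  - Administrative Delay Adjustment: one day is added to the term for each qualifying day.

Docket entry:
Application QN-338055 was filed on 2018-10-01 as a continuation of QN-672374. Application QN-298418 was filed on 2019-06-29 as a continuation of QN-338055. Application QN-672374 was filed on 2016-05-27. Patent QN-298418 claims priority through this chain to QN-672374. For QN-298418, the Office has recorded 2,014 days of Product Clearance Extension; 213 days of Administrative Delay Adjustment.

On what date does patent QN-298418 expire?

Earliest priority filing: 27 May 2016.
Base term: 27 May 2016 + 15 years → 27 May 2031.
Product Clearance Extension: 2014 days claimed exceeds the 982-day cap, so +982 days → 2 February 2034.
Administrative Delay Adjustment: +213 days → 3 September 2034.

2034-09-03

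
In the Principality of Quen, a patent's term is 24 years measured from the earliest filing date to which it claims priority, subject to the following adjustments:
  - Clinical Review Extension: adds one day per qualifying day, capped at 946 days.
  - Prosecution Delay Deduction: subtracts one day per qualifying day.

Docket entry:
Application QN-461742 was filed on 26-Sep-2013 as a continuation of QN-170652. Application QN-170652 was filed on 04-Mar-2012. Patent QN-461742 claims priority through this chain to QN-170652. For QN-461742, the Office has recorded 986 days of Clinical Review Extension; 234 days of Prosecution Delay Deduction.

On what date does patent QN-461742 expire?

Earliest priority filing: 4 March 2012.
Base term: 4 March 2012 + 24 years → 4 March 2036.
Clinical Review Extension: 986 days claimed exceeds the 946-day cap, so +946 days → 6 October 2038.
Prosecution Delay Deduction: −234 days → 14 February 2038.

February 14, 2038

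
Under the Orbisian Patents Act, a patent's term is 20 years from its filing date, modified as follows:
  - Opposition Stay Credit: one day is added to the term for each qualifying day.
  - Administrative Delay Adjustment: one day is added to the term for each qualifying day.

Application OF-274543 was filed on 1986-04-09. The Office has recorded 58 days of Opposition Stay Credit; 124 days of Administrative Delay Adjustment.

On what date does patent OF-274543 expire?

Base term: filing date + 20 years → 9 April 2006.
Opposition Stay Credit: +58 days → 6 June 2006.
Administrative Delay Adjustment: +124 days → 8 October 2006.

October 8, 2006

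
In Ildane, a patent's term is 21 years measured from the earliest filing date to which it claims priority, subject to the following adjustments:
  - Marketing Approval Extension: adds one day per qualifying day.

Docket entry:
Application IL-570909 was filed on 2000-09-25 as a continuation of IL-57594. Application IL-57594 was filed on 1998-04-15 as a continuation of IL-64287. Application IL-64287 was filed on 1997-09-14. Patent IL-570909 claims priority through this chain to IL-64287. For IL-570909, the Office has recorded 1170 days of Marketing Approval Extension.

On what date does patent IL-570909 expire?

November 27, 2021

Earliest priority filing: 14 September 1997.
Base term: 14 September 1997 + 21 years → 14 September 2018.
Marketing Approval Extension: +1170 days → 27 November 2021.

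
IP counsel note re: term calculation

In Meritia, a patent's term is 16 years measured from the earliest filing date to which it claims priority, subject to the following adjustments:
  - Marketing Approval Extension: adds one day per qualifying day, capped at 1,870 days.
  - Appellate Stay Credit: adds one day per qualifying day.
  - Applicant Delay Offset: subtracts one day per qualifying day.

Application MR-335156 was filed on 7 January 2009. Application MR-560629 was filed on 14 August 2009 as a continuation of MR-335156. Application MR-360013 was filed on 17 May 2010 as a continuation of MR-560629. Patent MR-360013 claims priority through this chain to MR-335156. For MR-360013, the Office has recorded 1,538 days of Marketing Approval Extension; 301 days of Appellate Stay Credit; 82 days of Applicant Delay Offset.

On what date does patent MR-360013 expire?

Earliest priority filing: 7 January 2009.
Base term: 7 January 2009 + 16 years → 7 January 2025.
Marketing Approval Extension: 1538 days (within the 1870-day cap) → +1538 days → 25 March 2029.
Appellate Stay Credit: +301 days → 20 January 2030.
Applicant Delay Offset: −82 days → 30 October 2029.

2029-10-30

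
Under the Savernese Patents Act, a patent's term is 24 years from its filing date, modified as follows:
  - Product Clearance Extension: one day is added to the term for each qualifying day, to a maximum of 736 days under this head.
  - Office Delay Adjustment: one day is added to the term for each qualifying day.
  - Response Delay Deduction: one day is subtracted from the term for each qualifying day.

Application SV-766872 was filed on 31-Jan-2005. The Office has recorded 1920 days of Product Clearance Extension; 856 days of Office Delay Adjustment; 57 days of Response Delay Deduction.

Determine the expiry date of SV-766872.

Base term: filing date + 24 years → 31 January 2029.
Product Clearance Extension: 1920 days claimed exceeds the 736-day cap, so +736 days → 6 February 2031.
Office Delay Adjustment: +856 days → 11 June 2033.
Response Delay Deduction: −57 days → 15 April 2033.

2033-04-15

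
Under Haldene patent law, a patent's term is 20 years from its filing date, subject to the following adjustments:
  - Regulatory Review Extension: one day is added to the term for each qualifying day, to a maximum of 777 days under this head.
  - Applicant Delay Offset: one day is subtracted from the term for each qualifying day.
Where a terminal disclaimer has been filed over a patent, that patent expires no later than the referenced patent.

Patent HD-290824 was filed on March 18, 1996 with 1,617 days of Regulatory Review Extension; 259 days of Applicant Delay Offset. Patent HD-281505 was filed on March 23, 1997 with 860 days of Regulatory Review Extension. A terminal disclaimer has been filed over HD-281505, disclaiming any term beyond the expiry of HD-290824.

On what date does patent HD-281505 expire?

August 18, 2017

Natural term of HD-281505:
  Base: filing + 20 years → 23 March 2017.
  Regulatory Review Extension: 860 days claimed exceeds the 777-day cap, so +777 days → 9 May 2019.
Expiry of referenced patent HD-290824:
  Base: filing + 20 years → 18 March 2016.
  Regulatory Review Extension: 1617 days claimed exceeds the 777-day cap, so +777 days → 4 May 2018.
  Applicant Delay Offset: −259 days → 18 August 2017.
Terminal disclaimer: HD-281505 expires on the earlier of 9 May 2019 and 18 August 2017.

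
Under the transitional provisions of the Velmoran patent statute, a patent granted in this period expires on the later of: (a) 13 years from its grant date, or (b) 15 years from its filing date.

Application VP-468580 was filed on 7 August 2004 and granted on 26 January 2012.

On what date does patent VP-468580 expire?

(a) grant + 13 years → 26 January 2025.
(b) filing + 15 years → 7 August 2019.
Later of the two: 26 January 2025.

2025-01-26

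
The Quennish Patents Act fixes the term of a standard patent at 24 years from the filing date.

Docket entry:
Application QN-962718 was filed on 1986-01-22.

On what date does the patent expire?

January 22, 2010

Filing date + 24 years → 22 January 2010.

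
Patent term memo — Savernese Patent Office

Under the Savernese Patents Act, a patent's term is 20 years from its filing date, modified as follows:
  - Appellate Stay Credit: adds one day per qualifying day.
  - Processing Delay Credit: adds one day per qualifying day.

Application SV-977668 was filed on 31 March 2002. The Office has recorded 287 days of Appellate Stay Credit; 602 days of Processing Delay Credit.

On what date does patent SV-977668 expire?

Base term: filing date + 20 years → 31 March 2022.
Appellate Stay Credit: +287 days → 12 January 2023.
Processing Delay Credit: +602 days → 5 September 2024.

September 5, 2024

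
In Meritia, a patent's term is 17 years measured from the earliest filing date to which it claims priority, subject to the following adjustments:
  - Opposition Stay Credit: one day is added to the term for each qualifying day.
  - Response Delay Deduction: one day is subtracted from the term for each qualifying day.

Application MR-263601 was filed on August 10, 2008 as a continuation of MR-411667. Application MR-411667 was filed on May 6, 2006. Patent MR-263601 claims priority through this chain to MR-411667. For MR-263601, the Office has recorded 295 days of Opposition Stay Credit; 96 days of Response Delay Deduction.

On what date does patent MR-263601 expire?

Earliest priority filing: 6 May 2006.
Base term: 6 May 2006 + 17 years → 6 May 2023.
Opposition Stay Credit: +295 days → 25 February 2024.
Response Delay Deduction: −96 days → 21 November 2023.

November 21, 2023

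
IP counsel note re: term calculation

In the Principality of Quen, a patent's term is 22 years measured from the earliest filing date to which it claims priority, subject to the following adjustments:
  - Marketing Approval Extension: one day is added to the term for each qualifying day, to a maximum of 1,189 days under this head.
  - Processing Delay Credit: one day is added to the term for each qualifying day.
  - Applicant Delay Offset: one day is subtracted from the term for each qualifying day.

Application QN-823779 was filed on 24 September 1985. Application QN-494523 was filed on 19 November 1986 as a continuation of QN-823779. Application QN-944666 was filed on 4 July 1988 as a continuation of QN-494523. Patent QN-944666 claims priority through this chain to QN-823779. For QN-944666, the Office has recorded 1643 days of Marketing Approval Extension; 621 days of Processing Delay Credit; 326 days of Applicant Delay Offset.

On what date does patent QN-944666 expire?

2011-10-17

Earliest priority filing: 24 September 1985.
Base term: 24 September 1985 + 22 years → 24 September 2007.
Marketing Approval Extension: 1643 days claimed exceeds the 1189-day cap, so +1189 days → 26 December 2010.
Processing Delay Credit: +621 days → 7 September 2012.
Applicant Delay Offset: −326 days → 17 October 2011.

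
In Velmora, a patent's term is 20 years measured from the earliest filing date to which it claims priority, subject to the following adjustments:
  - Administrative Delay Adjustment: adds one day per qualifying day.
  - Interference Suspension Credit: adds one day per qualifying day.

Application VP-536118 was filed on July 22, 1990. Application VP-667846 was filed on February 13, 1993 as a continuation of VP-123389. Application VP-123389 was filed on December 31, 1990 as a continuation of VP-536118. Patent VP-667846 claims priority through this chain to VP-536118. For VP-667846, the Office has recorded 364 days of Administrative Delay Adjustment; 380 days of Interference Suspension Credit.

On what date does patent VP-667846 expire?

Earliest priority filing: 22 July 1990.
Base term: 22 July 1990 + 20 years → 22 July 2010.
Administrative Delay Adjustment: +364 days → 21 July 2011.
Interference Suspension Credit: +380 days → 4 August 2012.

August 4, 2012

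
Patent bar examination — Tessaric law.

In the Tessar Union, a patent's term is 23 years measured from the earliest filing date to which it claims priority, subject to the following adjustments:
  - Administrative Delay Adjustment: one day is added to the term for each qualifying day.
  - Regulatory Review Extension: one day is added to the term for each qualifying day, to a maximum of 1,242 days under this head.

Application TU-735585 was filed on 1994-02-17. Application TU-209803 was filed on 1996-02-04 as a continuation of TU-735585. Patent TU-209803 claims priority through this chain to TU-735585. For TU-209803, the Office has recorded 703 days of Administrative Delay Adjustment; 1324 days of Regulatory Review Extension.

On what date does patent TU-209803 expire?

Earliest priority filing: 17 February 1994.
Base term: 17 February 1994 + 23 years → 17 February 2017.
Administrative Delay Adjustment: +703 days → 21 January 2019.
Regulatory Review Extension: 1324 days claimed exceeds the 1242-day cap, so +1242 days → 16 June 2022.

June 16, 2022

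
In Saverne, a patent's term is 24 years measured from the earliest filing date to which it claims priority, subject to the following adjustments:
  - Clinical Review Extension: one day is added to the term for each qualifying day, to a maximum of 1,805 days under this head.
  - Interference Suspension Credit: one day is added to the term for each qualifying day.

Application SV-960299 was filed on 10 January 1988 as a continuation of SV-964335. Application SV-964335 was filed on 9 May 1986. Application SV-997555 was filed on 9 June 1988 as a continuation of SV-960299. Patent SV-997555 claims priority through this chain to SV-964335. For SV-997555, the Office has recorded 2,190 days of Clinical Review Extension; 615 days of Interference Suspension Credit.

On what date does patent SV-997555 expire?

Earliest priority filing: 9 May 1986.
Base term: 9 May 1986 + 24 years → 9 May 2010.
Clinical Review Extension: 2190 days claimed exceeds the 1805-day cap, so +1805 days → 18 April 2015.
Interference Suspension Credit: +615 days → 23 December 2016.

December 23, 2016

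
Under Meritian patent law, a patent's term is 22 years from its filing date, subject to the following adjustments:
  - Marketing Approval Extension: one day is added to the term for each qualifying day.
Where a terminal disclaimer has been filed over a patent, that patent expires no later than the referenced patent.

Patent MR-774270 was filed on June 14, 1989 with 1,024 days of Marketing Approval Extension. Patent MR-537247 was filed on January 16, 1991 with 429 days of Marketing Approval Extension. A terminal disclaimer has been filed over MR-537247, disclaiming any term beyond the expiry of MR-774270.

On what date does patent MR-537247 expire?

2014-03-21

Natural term of MR-537247:
  Base: filing + 22 years → 16 January 2013.
  Marketing Approval Extension: +429 days → 21 March 2014.
Expiry of referenced patent MR-774270:
  Base: filing + 22 years → 14 June 2011.
  Marketing Approval Extension: +1024 days → 3 April 2014.
Terminal disclaimer: MR-537247 expires on the earlier of 21 March 2014 and 3 April 2014.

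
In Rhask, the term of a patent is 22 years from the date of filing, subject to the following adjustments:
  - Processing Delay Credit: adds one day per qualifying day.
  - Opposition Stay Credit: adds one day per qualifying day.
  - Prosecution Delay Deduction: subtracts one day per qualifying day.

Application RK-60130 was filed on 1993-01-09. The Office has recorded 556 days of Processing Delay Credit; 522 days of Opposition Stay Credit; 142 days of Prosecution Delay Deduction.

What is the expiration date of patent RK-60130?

August 2, 2017

Base term: filing date + 22 years → 9 January 2015.
Processing Delay Credit: +556 days → 18 July 2016.
Opposition Stay Credit: +522 days → 22 December 2017.
Prosecution Delay Deduction: −142 days → 2 August 2017.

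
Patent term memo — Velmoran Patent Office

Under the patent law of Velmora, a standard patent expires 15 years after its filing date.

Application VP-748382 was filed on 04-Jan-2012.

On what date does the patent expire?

Filing date + 15 years → 4 January 2027.

January 4, 2027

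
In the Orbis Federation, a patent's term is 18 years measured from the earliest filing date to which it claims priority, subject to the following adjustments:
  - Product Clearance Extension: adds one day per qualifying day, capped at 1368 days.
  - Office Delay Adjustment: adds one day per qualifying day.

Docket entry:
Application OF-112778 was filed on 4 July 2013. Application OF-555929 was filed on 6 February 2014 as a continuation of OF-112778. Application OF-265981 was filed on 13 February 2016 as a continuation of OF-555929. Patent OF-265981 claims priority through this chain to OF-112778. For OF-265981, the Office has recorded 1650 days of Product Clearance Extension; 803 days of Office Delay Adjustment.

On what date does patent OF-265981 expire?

Earliest priority filing: 4 July 2013.
Base term: 4 July 2013 + 18 years → 4 July 2031.
Product Clearance Extension: 1650 days claimed exceeds the 1368-day cap, so +1368 days → 2 April 2035.
Office Delay Adjustment: +803 days → 13 June 2037.

June 13, 2037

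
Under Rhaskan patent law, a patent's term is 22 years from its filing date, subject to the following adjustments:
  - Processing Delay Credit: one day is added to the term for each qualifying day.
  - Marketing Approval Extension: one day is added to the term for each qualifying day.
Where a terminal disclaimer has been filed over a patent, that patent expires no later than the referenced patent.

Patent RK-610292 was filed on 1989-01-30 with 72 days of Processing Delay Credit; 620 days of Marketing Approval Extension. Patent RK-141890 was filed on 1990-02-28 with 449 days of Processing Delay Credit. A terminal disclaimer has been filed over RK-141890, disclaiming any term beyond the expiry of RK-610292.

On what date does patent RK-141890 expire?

2012-12-22

Natural term of RK-141890:
  Base: filing + 22 years → 28 February 2012.
  Processing Delay Credit: +449 days → 22 May 2013.
Expiry of referenced patent RK-610292:
  Base: filing + 22 years → 30 January 2011.
  Processing Delay Credit: +72 days → 12 April 2011.
  Marketing Approval Extension: +620 days → 22 December 2012.
Terminal disclaimer: RK-141890 expires on the earlier of 22 May 2013 and 22 December 2012.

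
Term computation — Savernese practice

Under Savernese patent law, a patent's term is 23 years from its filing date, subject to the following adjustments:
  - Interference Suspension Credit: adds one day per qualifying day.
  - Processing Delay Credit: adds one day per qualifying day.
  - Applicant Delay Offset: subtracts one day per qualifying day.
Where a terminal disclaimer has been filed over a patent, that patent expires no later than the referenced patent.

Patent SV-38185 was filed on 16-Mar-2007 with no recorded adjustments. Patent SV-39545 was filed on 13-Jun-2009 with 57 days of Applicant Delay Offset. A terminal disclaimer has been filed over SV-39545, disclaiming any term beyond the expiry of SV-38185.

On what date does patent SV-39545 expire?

2030-03-16

Natural term of SV-39545:
  Base: filing + 23 years → 13 June 2032.
  Applicant Delay Offset: −57 days → 17 April 2032.
Expiry of referenced patent SV-38185:
  Base: filing + 23 years → 16 March 2030.
Terminal disclaimer: SV-39545 expires on the earlier of 17 April 2032 and 16 March 2030.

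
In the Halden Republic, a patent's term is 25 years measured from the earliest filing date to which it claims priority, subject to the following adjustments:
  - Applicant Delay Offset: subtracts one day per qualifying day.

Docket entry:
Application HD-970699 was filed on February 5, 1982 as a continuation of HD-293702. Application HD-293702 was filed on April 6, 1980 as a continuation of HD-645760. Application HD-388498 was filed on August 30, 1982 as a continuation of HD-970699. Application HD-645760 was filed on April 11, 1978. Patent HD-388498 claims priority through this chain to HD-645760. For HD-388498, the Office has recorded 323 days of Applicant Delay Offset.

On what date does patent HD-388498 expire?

2002-05-23

Earliest priority filing: 11 April 1978.
Base term: 11 April 1978 + 25 years → 11 April 2003.
Applicant Delay Offset: −323 days → 23 May 2002.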